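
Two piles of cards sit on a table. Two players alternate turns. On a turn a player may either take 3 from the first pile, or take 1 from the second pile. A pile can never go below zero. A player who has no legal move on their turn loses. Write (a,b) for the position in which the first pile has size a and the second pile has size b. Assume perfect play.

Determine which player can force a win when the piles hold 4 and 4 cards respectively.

Build the W/L table. Terminal = L. A non-terminal position is W if it has a move to some L; otherwise it is L.
No move ever increases a pile, so every position that can arise here has a ≤ 4 and b ≤ 4; it is enough to label the cells with 0 ≤ a ≤ 4 and 0 ≤ b ≤ 4.
Every move lowers a or b (never raises either), so fill the grid row by row in increasing a, and left to right within a row: each cell's successors are then already labelled.
      b=0  b=1  b=2  b=3  b=4
a=0:    L    W    L    W    L
a=1:    L    W    L    W    L
a=2:    L    W    L    W    L
a=3:    W    L    W    L    W
a=4:    W    L    W    L    W
Cells with no legal move (terminal, hence L): (0,0), (1,0), (2,0).
The remaining L cells, each justified by listing all of its moves:
(0,2): the only move is to (0,1)(W), a W ⇒ L
(0,4): the only move is to (0,3)(W), a W ⇒ L
(1,2): the only move is to (1,1)(W), a W ⇒ L
(1,4): the only move is to (1,3)(W), a W ⇒ L
(2,2): the only move is to (2,1)(W), a W ⇒ L
(2,4): the only move is to (2,3)(W), a W ⇒ L
(3,1): moves to (0,1)(W), (3,0)(W); every one is W ⇒ L
(3,3): moves to (0,3)(W), (3,2)(W); every one is W ⇒ L
(4,1): moves to (1,1)(W), (4,0)(W); every one is W ⇒ L
(4,3): moves to (1,3)(W), (4,2)(W); every one is W ⇒ L
Every other cell has at least one move into one of the L cells above, so it is W.
From (4,4) the player to move can move to (1,4), reaching an L position.

The first player wins.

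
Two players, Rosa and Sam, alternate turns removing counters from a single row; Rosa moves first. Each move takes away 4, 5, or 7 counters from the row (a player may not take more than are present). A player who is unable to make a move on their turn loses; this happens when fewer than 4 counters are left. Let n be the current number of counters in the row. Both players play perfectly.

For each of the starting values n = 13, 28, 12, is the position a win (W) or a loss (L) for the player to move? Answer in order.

13: L, 28: W, 12: L

Label each position W (a win for the player to move) or L (a loss). A position with no legal move is L; any other position is W exactly when some move reaches an L, and L when every move reaches a W.
n=0: no move → L
n=1: no move → L
n=2: no move → L
n=3: no move → L
n=4: can move to 0, which is L ⇒ W
n=5: can move to 1, which is L ⇒ W
n=6: can move to 2, which is L ⇒ W
n=7: can move to 3, which is L ⇒ W
n=8: can move to 3, which is L ⇒ W
n=9: can move to 2, which is L ⇒ W
n=10: can move to 3, which is L ⇒ W
n=11: moves to 7(W), 6(W), 4(W); every one is W ⇒ L
n=12: moves to 8(W), 7(W), 5(W); every one is W ⇒ L
n=13: moves to 9(W), 8(W), 6(W); every one is W ⇒ L
n=14: moves to 10(W), 9(W), 7(W); every one is W ⇒ L
n=15: can move to 11, which is L ⇒ W
n=16: can move to 12, which is L ⇒ W
n=17: can move to 13, which is L ⇒ W
n=18: can move to 14, which is L ⇒ W
n=19: can move to 14, which is L ⇒ W
n=20: can move to 13, which is L ⇒ W
n=21: can move to 14, which is L ⇒ W
n=22: moves to 18(W), 17(W), 15(W); every one is W ⇒ L
n=23: moves to 19(W), 18(W), 16(W); every one is W ⇒ L
n=24: moves to 20(W), 19(W), 17(W); every one is W ⇒ L
n=25: moves to 21(W), 20(W), 18(W); every one is W ⇒ L
n=26: can move to 22, which is L ⇒ W
n=27: can move to 23, which is L ⇒ W
n=28: can move to 24, which is L ⇒ W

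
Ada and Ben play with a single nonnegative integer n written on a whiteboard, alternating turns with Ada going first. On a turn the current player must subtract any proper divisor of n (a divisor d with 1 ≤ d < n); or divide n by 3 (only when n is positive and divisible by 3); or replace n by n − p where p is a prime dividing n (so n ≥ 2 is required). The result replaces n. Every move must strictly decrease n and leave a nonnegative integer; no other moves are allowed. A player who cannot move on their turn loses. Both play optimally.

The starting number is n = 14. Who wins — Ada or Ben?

Use the standard recursion: the mover loses at a terminal position; elsewhere, the mover wins exactly when some move hands the opponent an L position.
n=0: no move → L
n=1: no move → L
n=2: W (go to 0, an L position)
n=3: W (go to 0, an L position)
n=4: L (options 2(W), 3(W) are all W)
n=5: W (go to 0, an L position)
n=6: W (go to 4, an L position)
n=7: W (go to 0, an L position)
n=8: W (go to 4, an L position)
n=9: L (options 3(W), 6(W), 8(W) are all W)
n=10: W (go to 9, an L position)
n=11: W (go to 0, an L position)
n=12: W (go to 4, an L position)
n=13: W (go to 0, an L position)
n=14: L (options 7(W), 12(W), 13(W) are all W)
The starting position 14 is L: whatever Ada does, the opponent receives a W position.

Ben wins.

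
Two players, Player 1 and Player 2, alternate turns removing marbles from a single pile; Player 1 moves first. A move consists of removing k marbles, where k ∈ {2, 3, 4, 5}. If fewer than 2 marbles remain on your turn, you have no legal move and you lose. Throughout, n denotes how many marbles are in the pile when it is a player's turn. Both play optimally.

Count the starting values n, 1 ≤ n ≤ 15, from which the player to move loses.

Classify positions by backward induction: terminal positions (no move available) are L. From any other position, the mover wins iff some move reaches an L.
n=0: no move → L
n=1: no move → L
n=2: reaches L-position 0 → W
n=3: reaches L-position 1 → W
n=4: reaches L-position 1 → W
n=5: reaches L-position 1 → W
n=6: reaches L-position 1 → W
n=7: only reaches 5(W), 4(W), 3(W), 2(W), all W → L
n=8: only reaches 6(W), 5(W), 4(W), 3(W), all W → L
n=9: reaches L-position 7 → W
n=10: reaches L-position 8 → W
n=11: reaches L-position 8 → W
n=12: reaches L-position 8 → W
n=13: reaches L-position 8 → W
n=14: only reaches 12(W), 11(W), 10(W), 9(W), all W → L
n=15: only reaches 13(W), 12(W), 11(W), 10(W), all W → L
L entries with 1 ≤ n ≤ 15 (n=0 is outside the asked range and is not counted): n = 1, 7, 8, 14, 15; that makes 5.

5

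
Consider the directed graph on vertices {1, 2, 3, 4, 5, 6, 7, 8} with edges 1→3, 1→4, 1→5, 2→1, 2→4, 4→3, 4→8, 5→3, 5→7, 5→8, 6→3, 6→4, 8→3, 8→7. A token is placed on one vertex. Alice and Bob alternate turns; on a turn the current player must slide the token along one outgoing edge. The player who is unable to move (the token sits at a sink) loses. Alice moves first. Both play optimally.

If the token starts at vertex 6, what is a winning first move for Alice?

Move to 3.

Work bottom-up. With no move the player to move loses. Otherwise the position is W if at least one move leads to an L position for the opponent, and L if every move leads to a W.
Every edge goes from a vertex to one that appears earlier in the order 3, 7, 8, 5, 4, 1, 6, 2, so processing vertices in that order labels each vertex after all of its successors.
3: no outgoing edge → L
7: no outgoing edge → L
8: →7(L), so W
5: →7(L), so W
4: →3(L), so W
1: →3(L), so W
6: →3(L), so W
2: →1(W), 4(W) — all W, so L
From 6, the L positions reachable in one move are: 3.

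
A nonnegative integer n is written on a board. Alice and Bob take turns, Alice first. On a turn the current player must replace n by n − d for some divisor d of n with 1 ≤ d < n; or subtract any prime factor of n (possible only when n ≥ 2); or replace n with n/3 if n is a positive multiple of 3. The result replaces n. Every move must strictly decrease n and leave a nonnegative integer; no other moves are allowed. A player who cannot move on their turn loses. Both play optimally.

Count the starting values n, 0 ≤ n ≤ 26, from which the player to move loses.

7

Classify positions by backward induction: terminal positions (no move available) are L. From any other position, the mover wins iff some move reaches an L.
n=0: no move → L
n=1: no move → L
n=2: can move to 0, which is L ⇒ W
n=3: can move to 0, which is L ⇒ W
n=4: moves to 2(W), 3(W); every one is W ⇒ L
n=5: can move to 0, which is L ⇒ W
n=6: can move to 4, which is L ⇒ W
n=7: can move to 0, which is L ⇒ W
n=8: can move to 4, which is L ⇒ W
n=9: moves to 3(W), 6(W), 8(W); every one is W ⇒ L
n=10: can move to 9, which is L ⇒ W
n=11: can move to 0, which is L ⇒ W
n=12: can move to 4, which is L ⇒ W
n=13: can move to 0, which is L ⇒ W
n=14: moves to 7(W), 12(W), 13(W); every one is W ⇒ L
n=15: can move to 14, which is L ⇒ W
n=16: can move to 14, which is L ⇒ W
n=17: can move to 0, which is L ⇒ W
n=18: can move to 9, which is L ⇒ W
n=19: can move to 0, which is L ⇒ W
n=20: moves to 10(W), 15(W), 16(W), 18(W), 19(W); every one is W ⇒ L
n=21: can move to 14, which is L ⇒ W
n=22: can move to 20, which is L ⇒ W
n=23: can move to 0, which is L ⇒ W
n=24: can move to 20, which is L ⇒ W
n=25: can move to 20, which is L ⇒ W
n=26: moves to 13(W), 24(W), 25(W); every one is W ⇒ L
L entries with 0 ≤ n ≤ 26: n = 0, 1, 4, 9, 14, 20, 26; that makes 7.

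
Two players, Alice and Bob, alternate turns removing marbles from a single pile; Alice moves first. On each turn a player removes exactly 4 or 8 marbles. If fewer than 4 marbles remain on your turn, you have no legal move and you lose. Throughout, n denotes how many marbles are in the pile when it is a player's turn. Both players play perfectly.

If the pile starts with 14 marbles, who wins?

Bob wins.

Classify positions by backward induction: terminal positions (no move available) are L. From any other position, the mover wins iff some move reaches an L.
n=0: no move → L
n=1: no move → L
n=2: no move → L
n=3: no move → L
n=4: can move to 0, which is L ⇒ W
n=5: can move to 1, which is L ⇒ W
n=6: can move to 2, which is L ⇒ W
n=7: can move to 3, which is L ⇒ W
n=8: can move to 0, which is L ⇒ W
n=9: can move to 1, which is L ⇒ W
n=10: can move to 2, which is L ⇒ W
n=11: can move to 3, which is L ⇒ W
n=12: moves to 8(W), 4(W); every one is W ⇒ L
n=13: moves to 9(W), 5(W); every one is W ⇒ L
n=14: moves to 10(W), 6(W); every one is W ⇒ L
The starting position 14 is L: whatever Alice does, the opponent receives a W position.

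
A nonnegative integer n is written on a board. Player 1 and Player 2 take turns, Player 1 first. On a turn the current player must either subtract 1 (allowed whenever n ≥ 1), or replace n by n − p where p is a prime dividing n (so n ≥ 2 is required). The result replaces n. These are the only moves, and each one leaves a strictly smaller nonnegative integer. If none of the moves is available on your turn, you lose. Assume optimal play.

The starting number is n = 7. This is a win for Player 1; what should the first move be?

Build the W/L table. Terminal = L. A non-terminal position is W if it has a move to some L; otherwise it is L.
n=0: no move → L
n=1: →0(L), so W
n=2: →0(L), so W
n=3: →0(L), so W
n=4: →2(W), 3(W) — all W, so L
n=5: →0(L), so W
n=6: →4(L), so W
n=7: →0(L), so W
From 7, the L positions reachable in one move are: 0.

Move to 0.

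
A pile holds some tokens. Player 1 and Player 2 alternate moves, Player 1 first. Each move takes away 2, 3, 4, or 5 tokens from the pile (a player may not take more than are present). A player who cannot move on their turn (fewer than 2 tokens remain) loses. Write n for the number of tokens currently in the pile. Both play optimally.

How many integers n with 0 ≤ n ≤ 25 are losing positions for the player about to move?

Compute win/loss labels from the base case upward. A position with no move is L. Any other position is W if it can reach an L in one move, else L.
n=0: no move → L
n=1: no move → L
n=2: can move to 0, which is L ⇒ W
n=3: can move to 1, which is L ⇒ W
n=4: can move to 1, which is L ⇒ W
n=5: can move to 1, which is L ⇒ W
n=6: can move to 1, which is L ⇒ W
n=7: moves to 5(W), 4(W), 3(W), 2(W); every one is W ⇒ L
n=8: moves to 6(W), 5(W), 4(W), 3(W); every one is W ⇒ L
n=9: can move to 7, which is L ⇒ W
n=10: can move to 8, which is L ⇒ W
n=11: can move to 8, which is L ⇒ W
n=12: can move to 8, which is L ⇒ W
n=13: can move to 8, which is L ⇒ W
n=14: moves to 12(W), 11(W), 10(W), 9(W); every one is W ⇒ L
n=15: moves to 13(W), 12(W), 11(W), 10(W); every one is W ⇒ L
n=16: can move to 14, which is L ⇒ W
n=17: can move to 15, which is L ⇒ W
n=18: can move to 15, which is L ⇒ W
n=19: can move to 15, which is L ⇒ W
n=20: can move to 15, which is L ⇒ W
n=21: moves to 19(W), 18(W), 17(W), 16(W); every one is W ⇒ L
n=22: moves to 20(W), 19(W), 18(W), 17(W); every one is W ⇒ L
n=23: can move to 21, which is L ⇒ W
n=24: can move to 22, which is L ⇒ W
n=25: can move to 22, which is L ⇒ W
L entries with 0 ≤ n ≤ 25: n = 0, 1, 7, 8, 14, 15, 21, 22; that makes 8.

8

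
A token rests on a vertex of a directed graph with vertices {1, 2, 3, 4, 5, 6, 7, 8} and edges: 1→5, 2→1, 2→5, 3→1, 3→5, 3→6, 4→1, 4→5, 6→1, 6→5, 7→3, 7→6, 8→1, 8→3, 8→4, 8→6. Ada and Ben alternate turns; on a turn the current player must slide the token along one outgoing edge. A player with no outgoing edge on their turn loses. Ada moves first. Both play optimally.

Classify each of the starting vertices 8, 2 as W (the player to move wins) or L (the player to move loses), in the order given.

8: L, 2: W

Build the W/L table. Terminal = L. A non-terminal position is W if it has a move to some L; otherwise it is L.
Every edge goes from a vertex to one that appears earlier in the order 5, 1, 6, 3, 4, 8, 7, 2, so processing vertices in that order labels each vertex after all of its successors.
5: no outgoing edge → L
1: W (go to 5, an L position)
6: W (go to 5, an L position)
3: W (go to 5, an L position)
4: W (go to 5, an L position)
8: L (options 4(W), 3(W), 6(W), 1(W) are all W)
7: L (options 3(W), 6(W) are all W)
2: W (go to 5, an L position)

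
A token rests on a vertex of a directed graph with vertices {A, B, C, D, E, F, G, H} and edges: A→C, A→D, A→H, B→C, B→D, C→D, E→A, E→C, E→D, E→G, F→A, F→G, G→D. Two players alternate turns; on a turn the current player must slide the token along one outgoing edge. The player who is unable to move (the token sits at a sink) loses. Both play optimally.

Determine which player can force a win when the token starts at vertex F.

The second player wins.

Label each position W (a win for the player to move) or L (a loss). A position with no legal move is L; any other position is W exactly when some move reaches an L, and L when every move reaches a W.
Every edge goes from a vertex to one that appears earlier in the order D, H, G, C, A, E, F, B, so processing vertices in that order labels each vertex after all of its successors.
D: no outgoing edge → L
H: no outgoing edge → L
G: reaches L-position D → W
C: reaches L-position D → W
A: reaches L-position H → W
E: reaches L-position D → W
F: only reaches A(W), G(W), all W → L
B: reaches L-position D → W
Every move from F reaches a W position, so the mover loses.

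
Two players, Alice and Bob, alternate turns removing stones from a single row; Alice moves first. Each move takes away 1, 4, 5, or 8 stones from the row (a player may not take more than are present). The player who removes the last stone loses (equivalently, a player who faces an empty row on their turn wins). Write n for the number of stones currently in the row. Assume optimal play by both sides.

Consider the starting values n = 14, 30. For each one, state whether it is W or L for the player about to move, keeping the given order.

Use the standard recursion: the mover wins at a terminal position; elsewhere, the mover wins exactly when some move hands the opponent an L position.
n=0: no move; the opponent has just taken the last stone and therefore loses → W
n=1: →0(W) only, which is W, so L
n=2: →1(L), so W
n=3: →2(W) only, which is W, so L
n=4: →3(L), so W
n=5: →1(L), so W
n=6: →1(L), so W
n=7: →3(L), so W
n=8: →3(L), so W
n=9: →1(L), so W
n=10: →9(W), 6(W), 5(W), 2(W) — all W, so L
n=11: →10(L), so W
n=12: →11(W), 8(W), 7(W), 4(W) — all W, so L
n=13: →12(L), so W
n=14: →10(L), so W
n=15: →10(L), so W
n=16: →12(L), so W
n=17: →12(L), so W
n=18: →10(L), so W
n=19: →18(W), 15(W), 14(W), 11(W) — all W, so L
n=20: →19(L), so W
n=21: →20(W), 17(W), 16(W), 13(W) — all W, so L
n=22: →21(L), so W
n=23: →19(L), so W
n=24: →19(L), so W
n=25: →21(L), so W
n=26: →21(L), so W
n=27: →19(L), so W
n=28: →27(W), 24(W), 23(W), 20(W) — all W, so L
n=29: →28(L), so W
n=30: →29(W), 26(W), 25(W), 22(W) — all W, so L

14: W, 30: L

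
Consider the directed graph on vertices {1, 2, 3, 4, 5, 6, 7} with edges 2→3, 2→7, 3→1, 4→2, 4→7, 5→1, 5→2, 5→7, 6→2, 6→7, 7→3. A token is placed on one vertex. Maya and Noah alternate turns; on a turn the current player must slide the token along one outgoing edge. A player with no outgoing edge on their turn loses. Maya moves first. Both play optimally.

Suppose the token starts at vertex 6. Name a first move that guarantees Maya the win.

Build the W/L table. Terminal = L. A non-terminal position is W if it has a move to some L; otherwise it is L.
Every edge goes from a vertex to one that appears earlier in the order 1, 3, 7, 2, 6, 5, 4, so processing vertices in that order labels each vertex after all of its successors.
1: no outgoing edge → L
3: reaches L-position 1 → W
7: only reaches 3(W), which is W → L
2: reaches L-position 7 → W
6: reaches L-position 7 → W
5: reaches L-position 7 → W
4: reaches L-position 7 → W
From 6, the L positions reachable in one move are: 7.

Move to 7.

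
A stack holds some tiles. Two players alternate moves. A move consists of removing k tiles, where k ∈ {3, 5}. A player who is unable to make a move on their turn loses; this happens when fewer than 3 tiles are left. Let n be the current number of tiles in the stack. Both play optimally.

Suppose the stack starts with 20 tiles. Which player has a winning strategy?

The first player wins.

Use the standard recursion: the mover loses at a terminal position; elsewhere, the mover wins exactly when some move hands the opponent an L position.
n=0: no move → L
n=1: no move → L
n=2: no move → L
n=3: →0(L), so W
n=4: →1(L), so W
n=5: →2(L), so W
n=6: →1(L), so W
n=7: →2(L), so W
n=8: →5(W), 3(W) — all W, so L
n=9: →6(W), 4(W) — all W, so L
n=10: →7(W), 5(W) — all W, so L
n=11: →8(L), so W
n=12: →9(L), so W
n=13: →10(L), so W
n=14: →9(L), so W
n=15: →10(L), so W
n=16: →13(W), 11(W) — all W, so L
n=17: →14(W), 12(W) — all W, so L
n=18: →15(W), 13(W) — all W, so L
n=19: →16(L), so W
n=20: →17(L), so W
From 20 the player to move can remove 3, leaving 17, reaching an L position.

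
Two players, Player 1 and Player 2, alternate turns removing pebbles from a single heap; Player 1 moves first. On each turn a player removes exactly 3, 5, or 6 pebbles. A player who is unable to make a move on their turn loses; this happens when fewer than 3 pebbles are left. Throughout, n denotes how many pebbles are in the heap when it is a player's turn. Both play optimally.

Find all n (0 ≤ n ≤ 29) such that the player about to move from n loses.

0, 1, 2, 9, 10, 11, 18, 19, 20, 27, 28, 29

Use the standard recursion: the mover loses at a terminal position; elsewhere, the mover wins exactly when some move hands the opponent an L position.
n=0: no move → L
n=1: no move → L
n=2: no move → L
n=3: W (go to 0, an L position)
n=4: W (go to 1, an L position)
n=5: W (go to 2, an L position)
n=6: W (go to 1, an L position)
n=7: W (go to 2, an L position)
n=8: W (go to 2, an L position)
n=9: L (options 6(W), 4(W), 3(W) are all W)
n=10: L (options 7(W), 5(W), 4(W) are all W)
n=11: L (options 8(W), 6(W), 5(W) are all W)
n=12: W (go to 9, an L position)
n=13: W (go to 10, an L position)
n=14: W (go to 11, an L position)
n=15: W (go to 10, an L position)
n=16: W (go to 11, an L position)
n=17: W (go to 11, an L position)
n=18: L (options 15(W), 13(W), 12(W) are all W)
n=19: L (options 16(W), 14(W), 13(W) are all W)
n=20: L (options 17(W), 15(W), 14(W) are all W)
n=21: W (go to 18, an L position)
n=22: W (go to 19, an L position)
n=23: W (go to 20, an L position)
n=24: W (go to 19, an L position)
n=25: W (go to 20, an L position)
n=26: W (go to 20, an L position)
n=27: L (options 24(W), 22(W), 21(W) are all W)
n=28: L (options 25(W), 23(W), 22(W) are all W)
n=29: L (options 26(W), 24(W), 23(W) are all W)
Reading off the rows marked L gives the requested list; there are 12 such values of n.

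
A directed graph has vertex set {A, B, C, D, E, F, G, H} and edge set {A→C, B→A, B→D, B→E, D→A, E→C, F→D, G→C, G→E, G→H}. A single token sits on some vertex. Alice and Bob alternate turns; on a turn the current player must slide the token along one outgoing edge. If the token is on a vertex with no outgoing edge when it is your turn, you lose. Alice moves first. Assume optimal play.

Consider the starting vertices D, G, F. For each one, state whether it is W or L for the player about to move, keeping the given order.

D: L, G: W, F: W

Compute win/loss labels from the base case upward. A position with no move is L. Any other position is W if it can reach an L in one move, else L.
Every edge goes from a vertex to one that appears earlier in the order H, C, A, E, D, F, G, B, so processing vertices in that order labels each vertex after all of its successors.
H: no outgoing edge → L
C: no outgoing edge → L
A: W (go to C, an L position)
E: W (go to C, an L position)
D: L (sole option A(W) is W)
F: W (go to D, an L position)
G: W (go to C, an L position)
B: W (go to D, an L position)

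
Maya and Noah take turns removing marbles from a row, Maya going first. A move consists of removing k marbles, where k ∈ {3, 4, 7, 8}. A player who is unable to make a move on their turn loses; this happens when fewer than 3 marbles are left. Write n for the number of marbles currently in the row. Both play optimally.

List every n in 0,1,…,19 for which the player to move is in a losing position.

0, 1, 2, 11, 12, 13

Use the standard recursion: the mover loses at a terminal position; elsewhere, the mover wins exactly when some move hands the opponent an L position.
n=0: no move → L
n=1: no move → L
n=2: no move → L
n=3: →0(L), so W
n=4: →1(L), so W
n=5: →2(L), so W
n=6: →2(L), so W
n=7: →0(L), so W
n=8: →1(L), so W
n=9: →2(L), so W
n=10: →2(L), so W
n=11: →8(W), 7(W), 4(W), 3(W) — all W, so L
n=12: →9(W), 8(W), 5(W), 4(W) — all W, so L
n=13: →10(W), 9(W), 6(W), 5(W) — all W, so L
n=14: →11(L), so W
n=15: →12(L), so W
n=16: →13(L), so W
n=17: →13(L), so W
n=18: →11(L), so W
n=19: →12(L), so W
Reading off the rows marked L gives the requested list; there are 6 such values of n.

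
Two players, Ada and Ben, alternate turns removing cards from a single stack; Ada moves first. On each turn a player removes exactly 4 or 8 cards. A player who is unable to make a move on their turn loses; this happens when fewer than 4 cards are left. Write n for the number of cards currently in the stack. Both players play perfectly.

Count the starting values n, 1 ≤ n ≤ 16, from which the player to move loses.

Build the W/L table. Terminal = L. A non-terminal position is W if it has a move to some L; otherwise it is L.
n=0: no move → L
n=1: no move → L
n=2: no move → L
n=3: no move → L
n=4: →0(L), so W
n=5: →1(L), so W
n=6: →2(L), so W
n=7: →3(L), so W
n=8: →0(L), so W
n=9: →1(L), so W
n=10: →2(L), so W
n=11: →3(L), so W
n=12: →8(W), 4(W) — all W, so L
n=13: →9(W), 5(W) — all W, so L
n=14: →10(W), 6(W) — all W, so L
n=15: →11(W), 7(W) — all W, so L
n=16: →12(L), so W
L entries with 1 ≤ n ≤ 16 (n=0 is outside the asked range and is not counted): n = 1, 2, 3, 12, 13, 14, 15; that makes 7.

7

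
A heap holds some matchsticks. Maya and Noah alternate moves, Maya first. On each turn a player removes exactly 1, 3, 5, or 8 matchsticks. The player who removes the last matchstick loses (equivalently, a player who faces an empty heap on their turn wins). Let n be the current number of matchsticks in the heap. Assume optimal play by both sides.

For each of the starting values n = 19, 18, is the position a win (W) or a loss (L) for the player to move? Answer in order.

Label each position W (a win for the player to move) or L (a loss). A position with no legal move is W; any other position is W exactly when some move reaches an L, and L when every move reaches a W.
n=0: no move; the opponent has just taken the last matchstick and therefore loses → W
n=1: only reaches 0(W), which is W → L
n=2: reaches L-position 1 → W
n=3: only reaches 2(W), 0(W), all W → L
n=4: reaches L-position 3 → W
n=5: only reaches 4(W), 2(W), 0(W), all W → L
n=6: reaches L-position 5 → W
n=7: only reaches 6(W), 4(W), 2(W), all W → L
n=8: reaches L-position 7 → W
n=9: reaches L-position 1 → W
n=10: reaches L-position 7 → W
n=11: reaches L-position 3 → W
n=12: reaches L-position 7 → W
n=13: reaches L-position 5 → W
n=14: only reaches 13(W), 11(W), 9(W), 6(W), all W → L
n=15: reaches L-position 14 → W
n=16: only reaches 15(W), 13(W), 11(W), 8(W), all W → L
n=17: reaches L-position 16 → W
n=18: only reaches 17(W), 15(W), 13(W), 10(W), all W → L
n=19: reaches L-position 18 → W

19: W, 18: L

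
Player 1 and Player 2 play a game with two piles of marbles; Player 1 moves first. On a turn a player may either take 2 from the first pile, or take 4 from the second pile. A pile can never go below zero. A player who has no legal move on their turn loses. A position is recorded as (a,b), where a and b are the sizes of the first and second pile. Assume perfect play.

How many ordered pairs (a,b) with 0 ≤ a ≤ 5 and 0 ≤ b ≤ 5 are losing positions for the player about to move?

Work bottom-up. With no move the player to move loses. Otherwise the position is W if at least one move leads to an L position for the opponent, and L if every move leads to a W.
Every move lowers a or b (never raises either), so fill the grid row by row in increasing a, and left to right within a row: each cell's successors are then already labelled.
      b=0  b=1  b=2  b=3  b=4  b=5
a=0:    L    L    L    L    W    W
a=1:    L    L    L    L    W    W
a=2:    W    W    W    W    L    L
a=3:    W    W    W    W    L    L
a=4:    L    L    L    L    W    W
a=5:    L    L    L    L    W    W
Cells with no legal move (terminal, hence L): (0,0), (0,1), (0,2), (0,3), (1,0), (1,1), (1,2), (1,3).
The remaining L cells, each justified by listing all of its moves:
(2,4): L (options (0,4)(W), (2,0)(W) are all W)
(2,5): L (options (0,5)(W), (2,1)(W) are all W)
(3,4): L (options (1,4)(W), (3,0)(W) are all W)
(3,5): L (options (1,5)(W), (3,1)(W) are all W)
(4,0): L (sole option (2,0)(W) is W)
(4,1): L (sole option (2,1)(W) is W)
(4,2): L (sole option (2,2)(W) is W)
(4,3): L (sole option (2,3)(W) is W)
(5,0): L (sole option (3,0)(W) is W)
(5,1): L (sole option (3,1)(W) is W)
(5,2): L (sole option (3,2)(W) is W)
(5,3): L (sole option (3,3)(W) is W)
Every other cell has at least one move into one of the L cells above, so it is W.
L cells per row: a=0: 4, a=1: 4, a=2: 2, a=3: 2, a=4: 4, a=5: 4; total 20.

20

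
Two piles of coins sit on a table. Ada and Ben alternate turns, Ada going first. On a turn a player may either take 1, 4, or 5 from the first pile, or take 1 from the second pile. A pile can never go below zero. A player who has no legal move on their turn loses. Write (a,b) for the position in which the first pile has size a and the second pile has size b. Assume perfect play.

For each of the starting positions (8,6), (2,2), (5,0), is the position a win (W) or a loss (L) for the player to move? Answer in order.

(8,6): L, (2,2): L, (5,0): W

Use the standard recursion: the mover loses at a terminal position; elsewhere, the mover wins exactly when some move hands the opponent an L position.
No move ever increases a pile, so every position that can arise here has a ≤ 8 and b ≤ 6; it is enough to label the cells with 0 ≤ a ≤ 8 and 0 ≤ b ≤ 6.
Every move lowers a or b (never raises either), so fill the grid row by row in increasing a, and left to right within a row: each cell's successors are then already labelled.
      b=0  b=1  b=2  b=3  b=4  b=5  b=6
a=0:    L    W    L    W    L    W    L
a=1:    W    L    W    L    W    L    W
a=2:    L    W    L    W    L    W    L
a=3:    W    L    W    L    W    L    W
a=4:    W    W    W    W    W    W    W
a=5:    W    W    W    W    W    W    W
a=6:    W    W    W    W    W    W    W
a=7:    W    W    W    W    W    W    W
a=8:    L    W    L    W    L    W    L
Cells with no legal move (terminal, hence L): (0,0).
The remaining L cells, each justified by listing all of its moves:
(0,2): →(0,1)(W) only, which is W, so L
(0,4): →(0,3)(W) only, which is W, so L
(0,6): →(0,5)(W) only, which is W, so L
(1,1): →(0,1)(W), (1,0)(W) — all W, so L
(1,3): →(0,3)(W), (1,2)(W) — all W, so L
(1,5): →(0,5)(W), (1,4)(W) — all W, so L
(2,0): →(1,0)(W) only, which is W, so L
(2,2): →(1,2)(W), (2,1)(W) — all W, so L
(2,4): →(1,4)(W), (2,3)(W) — all W, so L
(2,6): →(1,6)(W), (2,5)(W) — all W, so L
(3,1): →(2,1)(W), (3,0)(W) — all W, so L
(3,3): →(2,3)(W), (3,2)(W) — all W, so L
(3,5): →(2,5)(W), (3,4)(W) — all W, so L
(8,0): →(7,0)(W), (4,0)(W), (3,0)(W) — all W, so L
(8,2): →(7,2)(W), (4,2)(W), (3,2)(W), (8,1)(W) — all W, so L
(8,4): →(7,4)(W), (4,4)(W), (3,4)(W), (8,3)(W) — all W, so L
(8,6): →(7,6)(W), (4,6)(W), (3,6)(W), (8,5)(W) — all W, so L
Every other cell has at least one move into one of the L cells above, so it is W.
(8,6): one of the L cells justified above, so L
(2,2): one of the L cells justified above, so L
(5,0): the move to (0,0) reaches an L cell, so W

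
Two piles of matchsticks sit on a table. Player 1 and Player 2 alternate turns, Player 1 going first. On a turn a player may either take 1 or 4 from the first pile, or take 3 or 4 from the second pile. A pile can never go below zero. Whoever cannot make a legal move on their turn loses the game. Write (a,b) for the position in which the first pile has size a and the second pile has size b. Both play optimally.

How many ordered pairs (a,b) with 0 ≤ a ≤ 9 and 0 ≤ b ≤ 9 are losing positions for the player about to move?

38

Classify positions by backward induction: terminal positions (no move available) are L. From any other position, the mover wins iff some move reaches an L.
Every move lowers a or b (never raises either), so fill the grid row by row in increasing a, and left to right within a row: each cell's successors are then already labelled.
      b=0  b=1  b=2  b=3  b=4  b=5  b=6  b=7  b=8  b=9
a=0:    L    L    L    W    W    W    W    L    L    L
a=1:    W    W    W    L    L    L    W    W    W    W
a=2:    L    L    L    W    W    W    W    L    L    L
a=3:    W    W    W    L    L    L    W    W    W    W
a=4:    W    W    W    W    W    W    L    W    W    W
a=5:    L    L    L    W    W    W    W    L    L    L
a=6:    W    W    W    L    L    L    W    W    W    W
a=7:    L    L    L    W    W    W    W    L    L    L
a=8:    W    W    W    L    L    L    W    W    W    W
a=9:    W    W    W    W    W    W    L    W    W    W
Cells with no legal move (terminal, hence L): (0,0), (0,1), (0,2).
The remaining L cells, each justified by listing all of its moves:
(0,7): only reaches (0,4)(W), (0,3)(W), all W → L
(0,8): only reaches (0,5)(W), (0,4)(W), all W → L
(0,9): only reaches (0,6)(W), (0,5)(W), all W → L
(1,3): only reaches (0,3)(W), (1,0)(W), all W → L
(1,4): only reaches (0,4)(W), (1,1)(W), (1,0)(W), all W → L
(1,5): only reaches (0,5)(W), (1,2)(W), (1,1)(W), all W → L
(2,0): only reaches (1,0)(W), which is W → L
(2,1): only reaches (1,1)(W), which is W → L
(2,2): only reaches (1,2)(W), which is W → L
(2,7): only reaches (1,7)(W), (2,4)(W), (2,3)(W), all W → L
(2,8): only reaches (1,8)(W), (2,5)(W), (2,4)(W), all W → L
(2,9): only reaches (1,9)(W), (2,6)(W), (2,5)(W), all W → L
(3,3): only reaches (2,3)(W), (3,0)(W), all W → L
(3,4): only reaches (2,4)(W), (3,1)(W), (3,0)(W), all W → L
(3,5): only reaches (2,5)(W), (3,2)(W), (3,1)(W), all W → L
(4,6): only reaches (3,6)(W), (0,6)(W), (4,3)(W), (4,2)(W), all W → L
(5,0): only reaches (4,0)(W), (1,0)(W), all W → L
(5,1): only reaches (4,1)(W), (1,1)(W), all W → L
(5,2): only reaches (4,2)(W), (1,2)(W), all W → L
(5,7): only reaches (4,7)(W), (1,7)(W), (5,4)(W), (5,3)(W), all W → L
(5,8): only reaches (4,8)(W), (1,8)(W), (5,5)(W), (5,4)(W), all W → L
(5,9): only reaches (4,9)(W), (1,9)(W), (5,6)(W), (5,5)(W), all W → L
(6,3): only reaches (5,3)(W), (2,3)(W), (6,0)(W), all W → L
(6,4): only reaches (5,4)(W), (2,4)(W), (6,1)(W), (6,0)(W), all W → L
(6,5): only reaches (5,5)(W), (2,5)(W), (6,2)(W), (6,1)(W), all W → L
(7,0): only reaches (6,0)(W), (3,0)(W), all W → L
(7,1): only reaches (6,1)(W), (3,1)(W), all W → L
(7,2): only reaches (6,2)(W), (3,2)(W), all W → L
(7,7): only reaches (6,7)(W), (3,7)(W), (7,4)(W), (7,3)(W), all W → L
(7,8): only reaches (6,8)(W), (3,8)(W), (7,5)(W), (7,4)(W), all W → L
(7,9): only reaches (6,9)(W), (3,9)(W), (7,6)(W), (7,5)(W), all W → L
(8,3): only reaches (7,3)(W), (4,3)(W), (8,0)(W), all W → L
(8,4): only reaches (7,4)(W), (4,4)(W), (8,1)(W), (8,0)(W), all W → L
(8,5): only reaches (7,5)(W), (4,5)(W), (8,2)(W), (8,1)(W), all W → L
(9,6): only reaches (8,6)(W), (5,6)(W), (9,3)(W), (9,2)(W), all W → L
Every other cell has at least one move into one of the L cells above, so it is W.
L cells per row: a=0: 6, a=1: 3, a=2: 6, a=3: 3, a=4: 1, a=5: 6, a=6: 3, a=7: 6, a=8: 3, a=9: 1; total 38.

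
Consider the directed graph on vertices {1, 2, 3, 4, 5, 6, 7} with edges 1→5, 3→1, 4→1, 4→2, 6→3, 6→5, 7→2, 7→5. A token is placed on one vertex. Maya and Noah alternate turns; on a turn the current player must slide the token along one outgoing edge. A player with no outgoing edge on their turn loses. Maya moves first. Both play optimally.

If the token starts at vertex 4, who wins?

Maya wins.

Compute win/loss labels from the base case upward. A position with no move is L. Any other position is W if it can reach an L in one move, else L.
Every edge goes from a vertex to one that appears earlier in the order 5, 2, 1, 7, 3, 4, 6, so processing vertices in that order labels each vertex after all of its successors.
5: no outgoing edge → L
2: no outgoing edge → L
1: W (go to 5, an L position)
7: W (go to 2, an L position)
3: L (sole option 1(W) is W)
4: W (go to 2, an L position)
6: W (go to 3, an L position)
The starting position 4 is W: Maya should move to 2, handing over an L position.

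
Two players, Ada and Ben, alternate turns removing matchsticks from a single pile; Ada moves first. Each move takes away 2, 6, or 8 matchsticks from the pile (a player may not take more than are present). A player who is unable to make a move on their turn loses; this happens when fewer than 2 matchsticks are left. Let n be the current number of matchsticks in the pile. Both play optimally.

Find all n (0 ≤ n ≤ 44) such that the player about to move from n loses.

0, 1, 4, 5, 14, 15, 18, 19, 28, 29, 32, 33, 42, 43

Use the standard recursion: the mover loses at a terminal position; elsewhere, the mover wins exactly when some move hands the opponent an L position.
n=0: no move → L
n=1: no move → L
n=2: →0(L), so W
n=3: →1(L), so W
n=4: →2(W) only, which is W, so L
n=5: →3(W) only, which is W, so L
n=6: →4(L), so W
n=7: →5(L), so W
n=8: →0(L), so W
n=9: →1(L), so W
n=10: →4(L), so W
n=11: →5(L), so W
n=12: →4(L), so W
n=13: →5(L), so W
n=14: →12(W), 8(W), 6(W) — all W, so L
n=15: →13(W), 9(W), 7(W) — all W, so L
n=16: →14(L), so W
n=17: →15(L), so W
n=18: →16(W), 12(W), 10(W) — all W, so L
n=19: →17(W), 13(W), 11(W) — all W, so L
n=20: →18(L), so W
n=21: →19(L), so W
n=22: →14(L), so W
n=23: →15(L), so W
n=24: →18(L), so W
n=25: →19(L), so W
n=26: →18(L), so W
n=27: →19(L), so W
n=28: →26(W), 22(W), 20(W) — all W, so L
n=29: →27(W), 23(W), 21(W) — all W, so L
n=30: →28(L), so W
n=31: →29(L), so W
n=32: →30(W), 26(W), 24(W) — all W, so L
n=33: →31(W), 27(W), 25(W) — all W, so L
n=34: →32(L), so W
n=35: →33(L), so W
n=36: →28(L), so W
n=37: →29(L), so W
n=38: →32(L), so W
n=39: →33(L), so W
n=40: →32(L), so W
n=41: →33(L), so W
n=42: →40(W), 36(W), 34(W) — all W, so L
n=43: →41(W), 37(W), 35(W) — all W, so L
n=44: →42(L), so W
The losing starting values of n are exactly the entries labelled L in this table (14 of them).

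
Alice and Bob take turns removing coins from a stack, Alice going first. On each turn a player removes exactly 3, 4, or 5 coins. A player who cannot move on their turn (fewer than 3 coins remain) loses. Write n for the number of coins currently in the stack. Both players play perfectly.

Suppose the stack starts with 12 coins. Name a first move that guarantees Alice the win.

Label each position W (a win for the player to move) or L (a loss). A position with no legal move is L; any other position is W exactly when some move reaches an L, and L when every move reaches a W.
n=0: no move → L
n=1: no move → L
n=2: no move → L
n=3: reaches L-position 0 → W
n=4: reaches L-position 1 → W
n=5: reaches L-position 2 → W
n=6: reaches L-position 2 → W
n=7: reaches L-position 2 → W
n=8: only reaches 5(W), 4(W), 3(W), all W → L
n=9: only reaches 6(W), 5(W), 4(W), all W → L
n=10: only reaches 7(W), 6(W), 5(W), all W → L
n=11: reaches L-position 8 → W
n=12: reaches L-position 9 → W
From 12, the L positions reachable in one move are: 9, 8. Any move reaching one of these is winning.

Remove 3, leaving 9.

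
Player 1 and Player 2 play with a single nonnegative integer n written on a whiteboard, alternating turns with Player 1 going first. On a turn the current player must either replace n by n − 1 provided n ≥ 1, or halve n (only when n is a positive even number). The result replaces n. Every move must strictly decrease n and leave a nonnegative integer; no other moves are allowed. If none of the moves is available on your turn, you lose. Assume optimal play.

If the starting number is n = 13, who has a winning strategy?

Player 2 wins.

Compute win/loss labels from the base case upward. A position with no move is L. Any other position is W if it can reach an L in one move, else L.
n=0: no move → L
n=1: →0(L), so W
n=2: →1(W) only, which is W, so L
n=3: →2(L), so W
n=4: →2(L), so W
n=5: →4(W) only, which is W, so L
n=6: →5(L), so W
n=7: →6(W) only, which is W, so L
n=8: →7(L), so W
n=9: →8(W) only, which is W, so L
n=10: →5(L), so W
n=11: →10(W) only, which is W, so L
n=12: →11(L), so W
n=13: →12(W) only, which is W, so L
Every move from 13 reaches a W position, so the mover loses.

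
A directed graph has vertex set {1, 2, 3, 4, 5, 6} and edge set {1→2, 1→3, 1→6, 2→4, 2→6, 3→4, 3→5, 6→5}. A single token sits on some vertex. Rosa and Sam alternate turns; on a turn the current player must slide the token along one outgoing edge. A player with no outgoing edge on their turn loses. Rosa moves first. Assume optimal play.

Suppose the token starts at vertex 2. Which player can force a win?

Rosa wins.

Build the W/L table. Terminal = L. A non-terminal position is W if it has a move to some L; otherwise it is L.
Every edge goes from a vertex to one that appears earlier in the order 5, 4, 6, 3, 2, 1, so processing vertices in that order labels each vertex after all of its successors.
5: no outgoing edge → L
4: no outgoing edge → L
6: can move to 5, which is L ⇒ W
3: can move to 4, which is L ⇒ W
2: can move to 4, which is L ⇒ W
1: moves to 2(W), 3(W), 6(W); every one is W ⇒ L
From 2 Rosa can move to 4, reaching an L position.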